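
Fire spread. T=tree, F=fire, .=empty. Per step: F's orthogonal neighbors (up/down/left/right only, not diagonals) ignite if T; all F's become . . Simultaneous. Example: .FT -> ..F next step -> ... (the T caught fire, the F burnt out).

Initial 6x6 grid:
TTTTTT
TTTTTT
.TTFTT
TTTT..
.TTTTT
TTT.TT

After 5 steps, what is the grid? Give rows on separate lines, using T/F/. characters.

Step 1: 4 trees catch fire, 1 burn out
  TTTTTT
  TTTFTT
  .TF.FT
  TTTF..
  .TTTTT
  TTT.TT
Step 2: 7 trees catch fire, 4 burn out
  TTTFTT
  TTF.FT
  .F...F
  TTF...
  .TTFTT
  TTT.TT
Step 3: 7 trees catch fire, 7 burn out
  TTF.FT
  TF...F
  ......
  TF....
  .TF.FT
  TTT.TT
Step 4: 8 trees catch fire, 7 burn out
  TF...F
  F.....
  ......
  F.....
  .F...F
  TTF.FT
Step 5: 3 trees catch fire, 8 burn out
  F.....
  ......
  ......
  ......
  ......
  TF...F

F.....
......
......
......
......
TF...F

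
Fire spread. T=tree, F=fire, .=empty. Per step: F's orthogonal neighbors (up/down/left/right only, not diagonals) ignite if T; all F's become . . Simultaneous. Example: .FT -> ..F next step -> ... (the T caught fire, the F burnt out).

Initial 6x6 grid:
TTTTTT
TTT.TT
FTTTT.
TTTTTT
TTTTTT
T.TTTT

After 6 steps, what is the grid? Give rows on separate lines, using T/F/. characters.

Step 1: 3 trees catch fire, 1 burn out
  TTTTTT
  FTT.TT
  .FTTT.
  FTTTTT
  TTTTTT
  T.TTTT
Step 2: 5 trees catch fire, 3 burn out
  FTTTTT
  .FT.TT
  ..FTT.
  .FTTTT
  FTTTTT
  T.TTTT
Step 3: 6 trees catch fire, 5 burn out
  .FTTTT
  ..F.TT
  ...FT.
  ..FTTT
  .FTTTT
  F.TTTT
Step 4: 4 trees catch fire, 6 burn out
  ..FTTT
  ....TT
  ....F.
  ...FTT
  ..FTTT
  ..TTTT
Step 5: 5 trees catch fire, 4 burn out
  ...FTT
  ....FT
  ......
  ....FT
  ...FTT
  ..FTTT
Step 6: 5 trees catch fire, 5 burn out
  ....FT
  .....F
  ......
  .....F
  ....FT
  ...FTT

....FT
.....F
......
.....F
....FT
...FTT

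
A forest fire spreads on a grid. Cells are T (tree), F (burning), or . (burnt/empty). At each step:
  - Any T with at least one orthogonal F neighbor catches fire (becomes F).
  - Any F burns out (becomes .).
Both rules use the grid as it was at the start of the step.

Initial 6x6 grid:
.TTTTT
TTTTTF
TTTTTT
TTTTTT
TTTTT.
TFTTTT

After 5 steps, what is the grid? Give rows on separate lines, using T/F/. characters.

Step 1: 6 trees catch fire, 2 burn out
  .TTTTF
  TTTTF.
  TTTTTF
  TTTTTT
  TFTTT.
  F.FTTT
Step 2: 8 trees catch fire, 6 burn out
  .TTTF.
  TTTF..
  TTTTF.
  TFTTTF
  F.FTT.
  ...FTT
Step 3: 9 trees catch fire, 8 burn out
  .TTF..
  TTF...
  TFTF..
  F.FTF.
  ...FT.
  ....FT
Step 4: 7 trees catch fire, 9 burn out
  .TF...
  TF....
  F.F...
  ...F..
  ....F.
  .....F
Step 5: 2 trees catch fire, 7 burn out
  .F....
  F.....
  ......
  ......
  ......
  ......

.F....
F.....
......
......
......
......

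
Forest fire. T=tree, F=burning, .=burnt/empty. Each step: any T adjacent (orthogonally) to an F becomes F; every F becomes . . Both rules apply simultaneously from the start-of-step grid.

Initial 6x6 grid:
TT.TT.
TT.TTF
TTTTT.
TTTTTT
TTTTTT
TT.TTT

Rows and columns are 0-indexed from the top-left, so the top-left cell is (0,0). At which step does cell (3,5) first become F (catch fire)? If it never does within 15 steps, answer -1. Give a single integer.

Step 1: cell (3,5)='T' (+1 fires, +1 burnt)
Step 2: cell (3,5)='T' (+3 fires, +1 burnt)
Step 3: cell (3,5)='T' (+3 fires, +3 burnt)
Step 4: cell (3,5)='F' (+4 fires, +3 burnt)
  -> target ignites at step 4
Step 5: cell (3,5)='.' (+5 fires, +4 burnt)
Step 6: cell (3,5)='.' (+6 fires, +5 burnt)
Step 7: cell (3,5)='.' (+4 fires, +6 burnt)
Step 8: cell (3,5)='.' (+3 fires, +4 burnt)
Step 9: cell (3,5)='.' (+1 fires, +3 burnt)
Step 10: cell (3,5)='.' (+0 fires, +1 burnt)
  fire out at step 10

4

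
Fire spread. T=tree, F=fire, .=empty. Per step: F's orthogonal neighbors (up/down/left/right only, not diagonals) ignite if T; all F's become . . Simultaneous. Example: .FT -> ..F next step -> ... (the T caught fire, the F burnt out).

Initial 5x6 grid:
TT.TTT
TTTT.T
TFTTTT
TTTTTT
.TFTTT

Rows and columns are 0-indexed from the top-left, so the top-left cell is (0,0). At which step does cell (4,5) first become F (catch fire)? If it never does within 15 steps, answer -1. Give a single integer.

Step 1: cell (4,5)='T' (+7 fires, +2 burnt)
Step 2: cell (4,5)='T' (+7 fires, +7 burnt)
Step 3: cell (4,5)='F' (+5 fires, +7 burnt)
  -> target ignites at step 3
Step 4: cell (4,5)='.' (+3 fires, +5 burnt)
Step 5: cell (4,5)='.' (+2 fires, +3 burnt)
Step 6: cell (4,5)='.' (+1 fires, +2 burnt)
Step 7: cell (4,5)='.' (+0 fires, +1 burnt)
  fire out at step 7

3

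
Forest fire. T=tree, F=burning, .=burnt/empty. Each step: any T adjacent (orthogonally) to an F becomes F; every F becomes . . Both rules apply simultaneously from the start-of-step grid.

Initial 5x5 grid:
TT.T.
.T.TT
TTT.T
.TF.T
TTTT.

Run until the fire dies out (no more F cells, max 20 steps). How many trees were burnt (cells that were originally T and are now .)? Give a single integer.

Step 1: +3 fires, +1 burnt (F count now 3)
Step 2: +3 fires, +3 burnt (F count now 3)
Step 3: +3 fires, +3 burnt (F count now 3)
Step 4: +1 fires, +3 burnt (F count now 1)
Step 5: +1 fires, +1 burnt (F count now 1)
Step 6: +0 fires, +1 burnt (F count now 0)
Fire out after step 6
Initially T: 16, now '.': 20
Total burnt (originally-T cells now '.'): 11

Answer: 11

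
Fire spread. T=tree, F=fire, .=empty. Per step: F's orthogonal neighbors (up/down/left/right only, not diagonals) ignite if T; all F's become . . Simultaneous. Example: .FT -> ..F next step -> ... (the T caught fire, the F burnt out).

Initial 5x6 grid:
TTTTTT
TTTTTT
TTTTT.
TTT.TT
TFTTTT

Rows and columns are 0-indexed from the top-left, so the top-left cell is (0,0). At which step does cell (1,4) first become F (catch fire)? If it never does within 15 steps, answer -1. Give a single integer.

Step 1: cell (1,4)='T' (+3 fires, +1 burnt)
Step 2: cell (1,4)='T' (+4 fires, +3 burnt)
Step 3: cell (1,4)='T' (+4 fires, +4 burnt)
Step 4: cell (1,4)='T' (+6 fires, +4 burnt)
Step 5: cell (1,4)='T' (+5 fires, +6 burnt)
Step 6: cell (1,4)='F' (+2 fires, +5 burnt)
  -> target ignites at step 6
Step 7: cell (1,4)='.' (+2 fires, +2 burnt)
Step 8: cell (1,4)='.' (+1 fires, +2 burnt)
Step 9: cell (1,4)='.' (+0 fires, +1 burnt)
  fire out at step 9

6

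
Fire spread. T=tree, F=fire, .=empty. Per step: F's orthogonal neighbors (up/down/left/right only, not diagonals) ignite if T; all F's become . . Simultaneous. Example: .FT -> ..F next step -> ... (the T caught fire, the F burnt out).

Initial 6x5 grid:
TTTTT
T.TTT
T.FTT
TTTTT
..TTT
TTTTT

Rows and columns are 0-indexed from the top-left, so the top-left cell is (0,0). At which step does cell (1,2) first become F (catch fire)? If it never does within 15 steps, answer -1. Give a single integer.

Step 1: cell (1,2)='F' (+3 fires, +1 burnt)
  -> target ignites at step 1
Step 2: cell (1,2)='.' (+6 fires, +3 burnt)
Step 3: cell (1,2)='.' (+7 fires, +6 burnt)
Step 4: cell (1,2)='.' (+6 fires, +7 burnt)
Step 5: cell (1,2)='.' (+3 fires, +6 burnt)
Step 6: cell (1,2)='.' (+0 fires, +3 burnt)
  fire out at step 6

1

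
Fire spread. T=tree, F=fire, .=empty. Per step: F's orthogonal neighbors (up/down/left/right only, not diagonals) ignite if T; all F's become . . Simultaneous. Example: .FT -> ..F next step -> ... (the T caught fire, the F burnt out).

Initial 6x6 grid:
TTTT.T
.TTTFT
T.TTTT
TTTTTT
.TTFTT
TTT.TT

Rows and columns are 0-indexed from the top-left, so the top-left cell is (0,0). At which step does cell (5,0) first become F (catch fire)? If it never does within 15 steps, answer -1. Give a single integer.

Step 1: cell (5,0)='T' (+6 fires, +2 burnt)
Step 2: cell (5,0)='T' (+11 fires, +6 burnt)
Step 3: cell (5,0)='T' (+7 fires, +11 burnt)
Step 4: cell (5,0)='F' (+3 fires, +7 burnt)
  -> target ignites at step 4
Step 5: cell (5,0)='.' (+2 fires, +3 burnt)
Step 6: cell (5,0)='.' (+0 fires, +2 burnt)
  fire out at step 6

4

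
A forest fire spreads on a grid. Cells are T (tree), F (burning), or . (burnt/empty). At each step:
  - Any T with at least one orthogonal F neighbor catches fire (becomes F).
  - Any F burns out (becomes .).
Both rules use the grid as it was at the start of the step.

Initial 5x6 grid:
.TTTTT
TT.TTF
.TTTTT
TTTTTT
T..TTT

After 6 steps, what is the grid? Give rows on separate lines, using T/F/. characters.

Step 1: 3 trees catch fire, 1 burn out
  .TTTTF
  TT.TF.
  .TTTTF
  TTTTTT
  T..TTT
Step 2: 4 trees catch fire, 3 burn out
  .TTTF.
  TT.F..
  .TTTF.
  TTTTTF
  T..TTT
Step 3: 4 trees catch fire, 4 burn out
  .TTF..
  TT....
  .TTF..
  TTTTF.
  T..TTF
Step 4: 4 trees catch fire, 4 burn out
  .TF...
  TT....
  .TF...
  TTTF..
  T..TF.
Step 5: 4 trees catch fire, 4 burn out
  .F....
  TT....
  .F....
  TTF...
  T..F..
Step 6: 2 trees catch fire, 4 burn out
  ......
  TF....
  ......
  TF....
  T.....

......
TF....
......
TF....
T.....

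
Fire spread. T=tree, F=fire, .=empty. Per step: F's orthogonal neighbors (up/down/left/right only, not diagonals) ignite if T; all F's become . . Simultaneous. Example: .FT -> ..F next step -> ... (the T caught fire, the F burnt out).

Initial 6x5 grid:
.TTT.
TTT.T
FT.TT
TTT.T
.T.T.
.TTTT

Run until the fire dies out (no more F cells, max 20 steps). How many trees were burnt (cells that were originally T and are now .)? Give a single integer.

Step 1: +3 fires, +1 burnt (F count now 3)
Step 2: +2 fires, +3 burnt (F count now 2)
Step 3: +4 fires, +2 burnt (F count now 4)
Step 4: +2 fires, +4 burnt (F count now 2)
Step 5: +2 fires, +2 burnt (F count now 2)
Step 6: +1 fires, +2 burnt (F count now 1)
Step 7: +2 fires, +1 burnt (F count now 2)
Step 8: +0 fires, +2 burnt (F count now 0)
Fire out after step 8
Initially T: 20, now '.': 26
Total burnt (originally-T cells now '.'): 16

Answer: 16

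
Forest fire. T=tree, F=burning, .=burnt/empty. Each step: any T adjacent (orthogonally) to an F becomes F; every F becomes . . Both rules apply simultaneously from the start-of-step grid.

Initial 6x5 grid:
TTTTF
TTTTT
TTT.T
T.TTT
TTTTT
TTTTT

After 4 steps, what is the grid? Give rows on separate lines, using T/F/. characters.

Step 1: 2 trees catch fire, 1 burn out
  TTTF.
  TTTTF
  TTT.T
  T.TTT
  TTTTT
  TTTTT
Step 2: 3 trees catch fire, 2 burn out
  TTF..
  TTTF.
  TTT.F
  T.TTT
  TTTTT
  TTTTT
Step 3: 3 trees catch fire, 3 burn out
  TF...
  TTF..
  TTT..
  T.TTF
  TTTTT
  TTTTT
Step 4: 5 trees catch fire, 3 burn out
  F....
  TF...
  TTF..
  T.TF.
  TTTTF
  TTTTT

F....
TF...
TTF..
T.TF.
TTTTF
TTTTT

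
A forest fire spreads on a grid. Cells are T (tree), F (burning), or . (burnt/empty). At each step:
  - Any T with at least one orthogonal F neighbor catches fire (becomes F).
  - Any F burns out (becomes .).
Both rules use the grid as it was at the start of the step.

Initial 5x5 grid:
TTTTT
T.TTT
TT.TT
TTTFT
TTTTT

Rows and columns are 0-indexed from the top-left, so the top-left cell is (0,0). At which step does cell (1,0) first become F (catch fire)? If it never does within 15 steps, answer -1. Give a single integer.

Step 1: cell (1,0)='T' (+4 fires, +1 burnt)
Step 2: cell (1,0)='T' (+5 fires, +4 burnt)
Step 3: cell (1,0)='T' (+6 fires, +5 burnt)
Step 4: cell (1,0)='T' (+4 fires, +6 burnt)
Step 5: cell (1,0)='F' (+2 fires, +4 burnt)
  -> target ignites at step 5
Step 6: cell (1,0)='.' (+1 fires, +2 burnt)
Step 7: cell (1,0)='.' (+0 fires, +1 burnt)
  fire out at step 7

5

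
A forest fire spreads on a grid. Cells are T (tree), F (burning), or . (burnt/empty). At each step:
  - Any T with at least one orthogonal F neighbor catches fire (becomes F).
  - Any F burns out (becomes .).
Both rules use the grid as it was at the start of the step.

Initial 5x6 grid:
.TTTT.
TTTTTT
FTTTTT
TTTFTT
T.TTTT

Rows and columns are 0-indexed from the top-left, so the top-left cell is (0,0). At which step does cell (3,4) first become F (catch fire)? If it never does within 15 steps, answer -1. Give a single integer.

Step 1: cell (3,4)='F' (+7 fires, +2 burnt)
  -> target ignites at step 1
Step 2: cell (3,4)='.' (+9 fires, +7 burnt)
Step 3: cell (3,4)='.' (+6 fires, +9 burnt)
Step 4: cell (3,4)='.' (+3 fires, +6 burnt)
Step 5: cell (3,4)='.' (+0 fires, +3 burnt)
  fire out at step 5

1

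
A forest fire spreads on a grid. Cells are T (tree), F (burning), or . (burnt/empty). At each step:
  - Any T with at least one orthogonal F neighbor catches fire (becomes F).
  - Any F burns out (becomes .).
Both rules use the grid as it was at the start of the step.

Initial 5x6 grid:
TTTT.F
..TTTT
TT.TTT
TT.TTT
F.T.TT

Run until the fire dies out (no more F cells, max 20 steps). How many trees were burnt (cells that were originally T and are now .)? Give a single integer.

Step 1: +2 fires, +2 burnt (F count now 2)
Step 2: +4 fires, +2 burnt (F count now 4)
Step 3: +4 fires, +4 burnt (F count now 4)
Step 4: +5 fires, +4 burnt (F count now 5)
Step 5: +3 fires, +5 burnt (F count now 3)
Step 6: +1 fires, +3 burnt (F count now 1)
Step 7: +1 fires, +1 burnt (F count now 1)
Step 8: +0 fires, +1 burnt (F count now 0)
Fire out after step 8
Initially T: 21, now '.': 29
Total burnt (originally-T cells now '.'): 20

Answer: 20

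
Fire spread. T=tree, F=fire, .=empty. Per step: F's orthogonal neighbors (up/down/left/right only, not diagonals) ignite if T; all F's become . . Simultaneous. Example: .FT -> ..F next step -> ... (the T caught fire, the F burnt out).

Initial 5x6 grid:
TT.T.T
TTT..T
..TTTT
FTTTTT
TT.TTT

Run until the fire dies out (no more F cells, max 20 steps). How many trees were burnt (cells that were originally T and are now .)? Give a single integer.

Step 1: +2 fires, +1 burnt (F count now 2)
Step 2: +2 fires, +2 burnt (F count now 2)
Step 3: +2 fires, +2 burnt (F count now 2)
Step 4: +4 fires, +2 burnt (F count now 4)
Step 5: +4 fires, +4 burnt (F count now 4)
Step 6: +4 fires, +4 burnt (F count now 4)
Step 7: +2 fires, +4 burnt (F count now 2)
Step 8: +1 fires, +2 burnt (F count now 1)
Step 9: +0 fires, +1 burnt (F count now 0)
Fire out after step 9
Initially T: 22, now '.': 29
Total burnt (originally-T cells now '.'): 21

Answer: 21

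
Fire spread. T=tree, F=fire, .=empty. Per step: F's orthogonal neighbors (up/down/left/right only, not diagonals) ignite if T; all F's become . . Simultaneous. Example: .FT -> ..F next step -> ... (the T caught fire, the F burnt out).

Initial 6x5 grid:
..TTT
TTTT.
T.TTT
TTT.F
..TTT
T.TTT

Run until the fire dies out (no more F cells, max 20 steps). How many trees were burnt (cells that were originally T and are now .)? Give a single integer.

Answer: 20

Derivation:
Step 1: +2 fires, +1 burnt (F count now 2)
Step 2: +3 fires, +2 burnt (F count now 3)
Step 3: +4 fires, +3 burnt (F count now 4)
Step 4: +4 fires, +4 burnt (F count now 4)
Step 5: +4 fires, +4 burnt (F count now 4)
Step 6: +2 fires, +4 burnt (F count now 2)
Step 7: +1 fires, +2 burnt (F count now 1)
Step 8: +0 fires, +1 burnt (F count now 0)
Fire out after step 8
Initially T: 21, now '.': 29
Total burnt (originally-T cells now '.'): 20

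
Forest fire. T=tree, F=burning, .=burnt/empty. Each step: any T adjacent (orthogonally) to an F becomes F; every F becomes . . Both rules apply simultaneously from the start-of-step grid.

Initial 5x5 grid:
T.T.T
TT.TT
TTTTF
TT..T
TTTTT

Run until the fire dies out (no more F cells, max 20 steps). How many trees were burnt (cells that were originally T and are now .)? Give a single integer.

Answer: 18

Derivation:
Step 1: +3 fires, +1 burnt (F count now 3)
Step 2: +4 fires, +3 burnt (F count now 4)
Step 3: +2 fires, +4 burnt (F count now 2)
Step 4: +4 fires, +2 burnt (F count now 4)
Step 5: +3 fires, +4 burnt (F count now 3)
Step 6: +2 fires, +3 burnt (F count now 2)
Step 7: +0 fires, +2 burnt (F count now 0)
Fire out after step 7
Initially T: 19, now '.': 24
Total burnt (originally-T cells now '.'): 18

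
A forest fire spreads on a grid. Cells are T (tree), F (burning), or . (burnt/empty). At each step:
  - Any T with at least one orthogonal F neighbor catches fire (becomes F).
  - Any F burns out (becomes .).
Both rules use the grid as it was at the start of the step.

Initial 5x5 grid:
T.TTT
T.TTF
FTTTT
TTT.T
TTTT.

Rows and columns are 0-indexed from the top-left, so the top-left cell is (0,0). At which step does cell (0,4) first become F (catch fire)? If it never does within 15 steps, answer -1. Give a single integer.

Step 1: cell (0,4)='F' (+6 fires, +2 burnt)
  -> target ignites at step 1
Step 2: cell (0,4)='.' (+8 fires, +6 burnt)
Step 3: cell (0,4)='.' (+3 fires, +8 burnt)
Step 4: cell (0,4)='.' (+1 fires, +3 burnt)
Step 5: cell (0,4)='.' (+1 fires, +1 burnt)
Step 6: cell (0,4)='.' (+0 fires, +1 burnt)
  fire out at step 6

1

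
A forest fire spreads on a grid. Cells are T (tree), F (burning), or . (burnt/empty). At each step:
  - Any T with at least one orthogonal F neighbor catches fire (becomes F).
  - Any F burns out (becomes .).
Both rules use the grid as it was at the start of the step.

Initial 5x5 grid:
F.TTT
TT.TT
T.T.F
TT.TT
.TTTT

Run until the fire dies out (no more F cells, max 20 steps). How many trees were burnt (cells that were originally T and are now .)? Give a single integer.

Step 1: +3 fires, +2 burnt (F count now 3)
Step 2: +6 fires, +3 burnt (F count now 6)
Step 3: +3 fires, +6 burnt (F count now 3)
Step 4: +3 fires, +3 burnt (F count now 3)
Step 5: +1 fires, +3 burnt (F count now 1)
Step 6: +0 fires, +1 burnt (F count now 0)
Fire out after step 6
Initially T: 17, now '.': 24
Total burnt (originally-T cells now '.'): 16

Answer: 16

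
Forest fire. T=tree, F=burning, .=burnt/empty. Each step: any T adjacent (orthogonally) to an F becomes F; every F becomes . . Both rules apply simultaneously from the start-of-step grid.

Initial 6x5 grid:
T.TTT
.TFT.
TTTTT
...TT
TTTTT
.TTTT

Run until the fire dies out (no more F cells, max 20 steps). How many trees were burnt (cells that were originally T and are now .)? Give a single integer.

Step 1: +4 fires, +1 burnt (F count now 4)
Step 2: +3 fires, +4 burnt (F count now 3)
Step 3: +4 fires, +3 burnt (F count now 4)
Step 4: +2 fires, +4 burnt (F count now 2)
Step 5: +3 fires, +2 burnt (F count now 3)
Step 6: +3 fires, +3 burnt (F count now 3)
Step 7: +2 fires, +3 burnt (F count now 2)
Step 8: +0 fires, +2 burnt (F count now 0)
Fire out after step 8
Initially T: 22, now '.': 29
Total burnt (originally-T cells now '.'): 21

Answer: 21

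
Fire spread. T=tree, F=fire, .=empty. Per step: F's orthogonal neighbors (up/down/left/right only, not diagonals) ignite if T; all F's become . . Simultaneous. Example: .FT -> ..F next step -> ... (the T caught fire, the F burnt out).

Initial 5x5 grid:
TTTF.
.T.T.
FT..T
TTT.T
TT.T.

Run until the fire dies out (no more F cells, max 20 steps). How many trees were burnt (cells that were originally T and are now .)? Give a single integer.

Step 1: +4 fires, +2 burnt (F count now 4)
Step 2: +4 fires, +4 burnt (F count now 4)
Step 3: +3 fires, +4 burnt (F count now 3)
Step 4: +0 fires, +3 burnt (F count now 0)
Fire out after step 4
Initially T: 14, now '.': 22
Total burnt (originally-T cells now '.'): 11

Answer: 11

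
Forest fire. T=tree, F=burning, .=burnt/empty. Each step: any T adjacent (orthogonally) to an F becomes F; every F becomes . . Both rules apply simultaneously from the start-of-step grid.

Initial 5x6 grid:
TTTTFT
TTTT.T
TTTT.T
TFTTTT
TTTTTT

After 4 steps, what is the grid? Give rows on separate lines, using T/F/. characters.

Step 1: 6 trees catch fire, 2 burn out
  TTTF.F
  TTTT.T
  TFTT.T
  F.FTTT
  TFTTTT
Step 2: 9 trees catch fire, 6 burn out
  TTF...
  TFTF.F
  F.FT.T
  ...FTT
  F.FTTT
Step 3: 7 trees catch fire, 9 burn out
  TF....
  F.F...
  ...F.F
  ....FT
  ...FTT
Step 4: 3 trees catch fire, 7 burn out
  F.....
  ......
  ......
  .....F
  ....FT

F.....
......
......
.....F
....FT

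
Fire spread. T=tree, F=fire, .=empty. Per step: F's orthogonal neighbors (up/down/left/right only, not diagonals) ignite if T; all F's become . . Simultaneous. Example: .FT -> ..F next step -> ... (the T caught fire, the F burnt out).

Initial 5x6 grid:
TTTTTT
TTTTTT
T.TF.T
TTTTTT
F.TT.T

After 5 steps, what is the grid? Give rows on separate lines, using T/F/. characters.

Step 1: 4 trees catch fire, 2 burn out
  TTTTTT
  TTTFTT
  T.F..T
  FTTFTT
  ..TT.T
Step 2: 8 trees catch fire, 4 burn out
  TTTFTT
  TTF.FT
  F....T
  .FF.FT
  ..TF.T
Step 3: 7 trees catch fire, 8 burn out
  TTF.FT
  FF...F
  .....T
  .....F
  ..F..T
Step 4: 5 trees catch fire, 7 burn out
  FF...F
  ......
  .....F
  ......
  .....F
Step 5: 0 trees catch fire, 5 burn out
  ......
  ......
  ......
  ......
  ......

......
......
......
......
......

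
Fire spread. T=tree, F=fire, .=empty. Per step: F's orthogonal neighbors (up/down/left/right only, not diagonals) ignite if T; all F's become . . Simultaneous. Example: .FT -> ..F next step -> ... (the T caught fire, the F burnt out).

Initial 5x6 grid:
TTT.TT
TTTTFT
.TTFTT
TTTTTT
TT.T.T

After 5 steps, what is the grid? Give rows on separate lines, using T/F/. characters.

Step 1: 6 trees catch fire, 2 burn out
  TTT.FT
  TTTF.F
  .TF.FT
  TTTFTT
  TT.T.T
Step 2: 7 trees catch fire, 6 burn out
  TTT..F
  TTF...
  .F...F
  TTF.FT
  TT.F.T
Step 3: 4 trees catch fire, 7 burn out
  TTF...
  TF....
  ......
  TF...F
  TT...T
Step 4: 5 trees catch fire, 4 burn out
  TF....
  F.....
  ......
  F.....
  TF...F
Step 5: 2 trees catch fire, 5 burn out
  F.....
  ......
  ......
  ......
  F.....

F.....
......
......
......
F.....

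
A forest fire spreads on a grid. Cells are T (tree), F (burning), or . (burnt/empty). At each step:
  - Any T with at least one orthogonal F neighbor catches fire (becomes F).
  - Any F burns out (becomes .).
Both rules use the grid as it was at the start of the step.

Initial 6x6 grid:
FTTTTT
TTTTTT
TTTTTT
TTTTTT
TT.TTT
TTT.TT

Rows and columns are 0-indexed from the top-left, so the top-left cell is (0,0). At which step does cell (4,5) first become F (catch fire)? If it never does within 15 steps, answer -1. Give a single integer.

Step 1: cell (4,5)='T' (+2 fires, +1 burnt)
Step 2: cell (4,5)='T' (+3 fires, +2 burnt)
Step 3: cell (4,5)='T' (+4 fires, +3 burnt)
Step 4: cell (4,5)='T' (+5 fires, +4 burnt)
Step 5: cell (4,5)='T' (+6 fires, +5 burnt)
Step 6: cell (4,5)='T' (+4 fires, +6 burnt)
Step 7: cell (4,5)='T' (+4 fires, +4 burnt)
Step 8: cell (4,5)='T' (+2 fires, +4 burnt)
Step 9: cell (4,5)='F' (+2 fires, +2 burnt)
  -> target ignites at step 9
Step 10: cell (4,5)='.' (+1 fires, +2 burnt)
Step 11: cell (4,5)='.' (+0 fires, +1 burnt)
  fire out at step 11

9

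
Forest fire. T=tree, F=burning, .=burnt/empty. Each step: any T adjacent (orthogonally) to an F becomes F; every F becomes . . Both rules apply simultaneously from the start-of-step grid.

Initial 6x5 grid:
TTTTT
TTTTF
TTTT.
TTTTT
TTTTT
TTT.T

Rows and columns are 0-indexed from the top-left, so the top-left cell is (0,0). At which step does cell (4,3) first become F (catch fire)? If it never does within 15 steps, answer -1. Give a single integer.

Step 1: cell (4,3)='T' (+2 fires, +1 burnt)
Step 2: cell (4,3)='T' (+3 fires, +2 burnt)
Step 3: cell (4,3)='T' (+4 fires, +3 burnt)
Step 4: cell (4,3)='F' (+6 fires, +4 burnt)
  -> target ignites at step 4
Step 5: cell (4,3)='.' (+5 fires, +6 burnt)
Step 6: cell (4,3)='.' (+4 fires, +5 burnt)
Step 7: cell (4,3)='.' (+2 fires, +4 burnt)
Step 8: cell (4,3)='.' (+1 fires, +2 burnt)
Step 9: cell (4,3)='.' (+0 fires, +1 burnt)
  fire out at step 9

4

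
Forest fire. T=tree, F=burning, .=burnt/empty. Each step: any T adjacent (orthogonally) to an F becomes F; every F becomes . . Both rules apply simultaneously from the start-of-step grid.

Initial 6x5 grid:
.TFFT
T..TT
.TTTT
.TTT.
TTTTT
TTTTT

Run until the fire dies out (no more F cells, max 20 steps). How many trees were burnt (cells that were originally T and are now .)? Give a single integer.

Answer: 21

Derivation:
Step 1: +3 fires, +2 burnt (F count now 3)
Step 2: +2 fires, +3 burnt (F count now 2)
Step 3: +3 fires, +2 burnt (F count now 3)
Step 4: +3 fires, +3 burnt (F count now 3)
Step 5: +4 fires, +3 burnt (F count now 4)
Step 6: +3 fires, +4 burnt (F count now 3)
Step 7: +2 fires, +3 burnt (F count now 2)
Step 8: +1 fires, +2 burnt (F count now 1)
Step 9: +0 fires, +1 burnt (F count now 0)
Fire out after step 9
Initially T: 22, now '.': 29
Total burnt (originally-T cells now '.'): 21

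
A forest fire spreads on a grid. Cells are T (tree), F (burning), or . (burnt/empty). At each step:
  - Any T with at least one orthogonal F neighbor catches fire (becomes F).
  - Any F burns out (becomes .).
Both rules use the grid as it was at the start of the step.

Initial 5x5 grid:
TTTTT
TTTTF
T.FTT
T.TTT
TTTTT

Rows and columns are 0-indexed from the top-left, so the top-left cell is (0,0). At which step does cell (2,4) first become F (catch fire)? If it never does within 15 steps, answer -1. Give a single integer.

Step 1: cell (2,4)='F' (+6 fires, +2 burnt)
  -> target ignites at step 1
Step 2: cell (2,4)='.' (+6 fires, +6 burnt)
Step 3: cell (2,4)='.' (+5 fires, +6 burnt)
Step 4: cell (2,4)='.' (+3 fires, +5 burnt)
Step 5: cell (2,4)='.' (+1 fires, +3 burnt)
Step 6: cell (2,4)='.' (+0 fires, +1 burnt)
  fire out at step 6

1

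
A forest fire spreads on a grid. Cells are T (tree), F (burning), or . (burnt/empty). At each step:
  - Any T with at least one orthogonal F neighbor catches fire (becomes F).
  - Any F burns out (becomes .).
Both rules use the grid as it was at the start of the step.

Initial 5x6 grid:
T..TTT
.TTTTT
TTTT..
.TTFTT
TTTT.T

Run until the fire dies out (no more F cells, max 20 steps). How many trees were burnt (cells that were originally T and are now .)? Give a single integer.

Answer: 21

Derivation:
Step 1: +4 fires, +1 burnt (F count now 4)
Step 2: +5 fires, +4 burnt (F count now 5)
Step 3: +6 fires, +5 burnt (F count now 6)
Step 4: +5 fires, +6 burnt (F count now 5)
Step 5: +1 fires, +5 burnt (F count now 1)
Step 6: +0 fires, +1 burnt (F count now 0)
Fire out after step 6
Initially T: 22, now '.': 29
Total burnt (originally-T cells now '.'): 21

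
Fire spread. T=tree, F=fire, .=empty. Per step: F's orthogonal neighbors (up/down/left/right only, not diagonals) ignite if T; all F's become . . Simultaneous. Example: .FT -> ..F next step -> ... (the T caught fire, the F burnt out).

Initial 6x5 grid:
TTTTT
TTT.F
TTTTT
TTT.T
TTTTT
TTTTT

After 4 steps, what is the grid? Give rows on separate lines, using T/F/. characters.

Step 1: 2 trees catch fire, 1 burn out
  TTTTF
  TTT..
  TTTTF
  TTT.T
  TTTTT
  TTTTT
Step 2: 3 trees catch fire, 2 burn out
  TTTF.
  TTT..
  TTTF.
  TTT.F
  TTTTT
  TTTTT
Step 3: 3 trees catch fire, 3 burn out
  TTF..
  TTT..
  TTF..
  TTT..
  TTTTF
  TTTTT
Step 4: 6 trees catch fire, 3 burn out
  TF...
  TTF..
  TF...
  TTF..
  TTTF.
  TTTTF

TF...
TTF..
TF...
TTF..
TTTF.
TTTTF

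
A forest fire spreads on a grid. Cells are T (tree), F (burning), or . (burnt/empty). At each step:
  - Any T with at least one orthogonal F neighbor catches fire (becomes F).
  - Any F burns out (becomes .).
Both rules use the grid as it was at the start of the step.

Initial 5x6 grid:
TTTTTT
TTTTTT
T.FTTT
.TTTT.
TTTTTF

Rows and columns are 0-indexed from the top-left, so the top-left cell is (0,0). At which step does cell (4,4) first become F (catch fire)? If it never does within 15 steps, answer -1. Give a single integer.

Step 1: cell (4,4)='F' (+4 fires, +2 burnt)
  -> target ignites at step 1
Step 2: cell (4,4)='.' (+9 fires, +4 burnt)
Step 3: cell (4,4)='.' (+6 fires, +9 burnt)
Step 4: cell (4,4)='.' (+5 fires, +6 burnt)
Step 5: cell (4,4)='.' (+1 fires, +5 burnt)
Step 6: cell (4,4)='.' (+0 fires, +1 burnt)
  fire out at step 6

1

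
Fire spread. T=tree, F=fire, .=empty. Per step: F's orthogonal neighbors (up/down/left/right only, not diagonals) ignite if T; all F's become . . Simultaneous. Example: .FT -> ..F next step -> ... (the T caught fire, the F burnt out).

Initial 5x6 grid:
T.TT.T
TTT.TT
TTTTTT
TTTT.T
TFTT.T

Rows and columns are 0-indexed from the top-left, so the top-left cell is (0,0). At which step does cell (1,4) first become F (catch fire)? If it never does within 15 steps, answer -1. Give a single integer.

Step 1: cell (1,4)='T' (+3 fires, +1 burnt)
Step 2: cell (1,4)='T' (+4 fires, +3 burnt)
Step 3: cell (1,4)='T' (+4 fires, +4 burnt)
Step 4: cell (1,4)='T' (+3 fires, +4 burnt)
Step 5: cell (1,4)='T' (+3 fires, +3 burnt)
Step 6: cell (1,4)='F' (+3 fires, +3 burnt)
  -> target ignites at step 6
Step 7: cell (1,4)='.' (+2 fires, +3 burnt)
Step 8: cell (1,4)='.' (+2 fires, +2 burnt)
Step 9: cell (1,4)='.' (+0 fires, +2 burnt)
  fire out at step 9

6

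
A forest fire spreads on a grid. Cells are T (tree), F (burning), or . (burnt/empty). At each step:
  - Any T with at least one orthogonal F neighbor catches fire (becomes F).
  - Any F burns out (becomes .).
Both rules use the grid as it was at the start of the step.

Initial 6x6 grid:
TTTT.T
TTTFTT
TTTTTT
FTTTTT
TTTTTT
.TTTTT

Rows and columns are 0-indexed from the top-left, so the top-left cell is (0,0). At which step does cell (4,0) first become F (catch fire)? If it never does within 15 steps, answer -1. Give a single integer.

Step 1: cell (4,0)='F' (+7 fires, +2 burnt)
  -> target ignites at step 1
Step 2: cell (4,0)='.' (+10 fires, +7 burnt)
Step 3: cell (4,0)='.' (+8 fires, +10 burnt)
Step 4: cell (4,0)='.' (+4 fires, +8 burnt)
Step 5: cell (4,0)='.' (+2 fires, +4 burnt)
Step 6: cell (4,0)='.' (+1 fires, +2 burnt)
Step 7: cell (4,0)='.' (+0 fires, +1 burnt)
  fire out at step 7

1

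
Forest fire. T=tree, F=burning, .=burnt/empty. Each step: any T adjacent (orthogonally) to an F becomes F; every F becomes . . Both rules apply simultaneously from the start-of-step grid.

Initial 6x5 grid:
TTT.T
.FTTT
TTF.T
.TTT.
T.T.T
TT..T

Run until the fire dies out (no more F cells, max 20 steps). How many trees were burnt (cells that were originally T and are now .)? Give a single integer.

Step 1: +4 fires, +2 burnt (F count now 4)
Step 2: +7 fires, +4 burnt (F count now 7)
Step 3: +1 fires, +7 burnt (F count now 1)
Step 4: +2 fires, +1 burnt (F count now 2)
Step 5: +0 fires, +2 burnt (F count now 0)
Fire out after step 5
Initially T: 19, now '.': 25
Total burnt (originally-T cells now '.'): 14

Answer: 14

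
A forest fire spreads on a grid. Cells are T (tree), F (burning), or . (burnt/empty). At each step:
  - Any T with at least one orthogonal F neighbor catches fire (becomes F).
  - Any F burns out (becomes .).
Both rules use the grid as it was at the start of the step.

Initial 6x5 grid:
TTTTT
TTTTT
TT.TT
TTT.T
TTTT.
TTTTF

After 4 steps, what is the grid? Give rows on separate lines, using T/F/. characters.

Step 1: 1 trees catch fire, 1 burn out
  TTTTT
  TTTTT
  TT.TT
  TTT.T
  TTTT.
  TTTF.
Step 2: 2 trees catch fire, 1 burn out
  TTTTT
  TTTTT
  TT.TT
  TTT.T
  TTTF.
  TTF..
Step 3: 2 trees catch fire, 2 burn out
  TTTTT
  TTTTT
  TT.TT
  TTT.T
  TTF..
  TF...
Step 4: 3 trees catch fire, 2 burn out
  TTTTT
  TTTTT
  TT.TT
  TTF.T
  TF...
  F....

TTTTT
TTTTT
TT.TT
TTF.T
TF...
F....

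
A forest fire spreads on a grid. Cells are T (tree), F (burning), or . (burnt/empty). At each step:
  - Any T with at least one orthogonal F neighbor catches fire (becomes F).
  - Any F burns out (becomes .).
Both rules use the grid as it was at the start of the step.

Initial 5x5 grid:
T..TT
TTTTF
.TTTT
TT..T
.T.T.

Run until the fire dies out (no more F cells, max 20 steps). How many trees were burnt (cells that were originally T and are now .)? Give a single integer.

Step 1: +3 fires, +1 burnt (F count now 3)
Step 2: +4 fires, +3 burnt (F count now 4)
Step 3: +2 fires, +4 burnt (F count now 2)
Step 4: +2 fires, +2 burnt (F count now 2)
Step 5: +2 fires, +2 burnt (F count now 2)
Step 6: +2 fires, +2 burnt (F count now 2)
Step 7: +0 fires, +2 burnt (F count now 0)
Fire out after step 7
Initially T: 16, now '.': 24
Total burnt (originally-T cells now '.'): 15

Answer: 15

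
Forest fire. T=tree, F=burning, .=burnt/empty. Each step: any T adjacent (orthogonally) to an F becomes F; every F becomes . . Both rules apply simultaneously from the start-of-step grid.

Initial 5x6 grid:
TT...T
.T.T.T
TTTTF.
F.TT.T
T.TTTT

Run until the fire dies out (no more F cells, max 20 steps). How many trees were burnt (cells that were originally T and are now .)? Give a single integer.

Step 1: +3 fires, +2 burnt (F count now 3)
Step 2: +4 fires, +3 burnt (F count now 4)
Step 3: +3 fires, +4 burnt (F count now 3)
Step 4: +3 fires, +3 burnt (F count now 3)
Step 5: +2 fires, +3 burnt (F count now 2)
Step 6: +1 fires, +2 burnt (F count now 1)
Step 7: +0 fires, +1 burnt (F count now 0)
Fire out after step 7
Initially T: 18, now '.': 28
Total burnt (originally-T cells now '.'): 16

Answer: 16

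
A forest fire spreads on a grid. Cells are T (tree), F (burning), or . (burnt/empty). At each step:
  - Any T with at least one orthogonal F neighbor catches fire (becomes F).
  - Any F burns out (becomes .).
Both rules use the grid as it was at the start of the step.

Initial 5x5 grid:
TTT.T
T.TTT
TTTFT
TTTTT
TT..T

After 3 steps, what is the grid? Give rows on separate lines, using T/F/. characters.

Step 1: 4 trees catch fire, 1 burn out
  TTT.T
  T.TFT
  TTF.F
  TTTFT
  TT..T
Step 2: 5 trees catch fire, 4 burn out
  TTT.T
  T.F.F
  TF...
  TTF.F
  TT..T
Step 3: 5 trees catch fire, 5 burn out
  TTF.F
  T....
  F....
  TF...
  TT..F

TTF.F
T....
F....
TF...
TT..F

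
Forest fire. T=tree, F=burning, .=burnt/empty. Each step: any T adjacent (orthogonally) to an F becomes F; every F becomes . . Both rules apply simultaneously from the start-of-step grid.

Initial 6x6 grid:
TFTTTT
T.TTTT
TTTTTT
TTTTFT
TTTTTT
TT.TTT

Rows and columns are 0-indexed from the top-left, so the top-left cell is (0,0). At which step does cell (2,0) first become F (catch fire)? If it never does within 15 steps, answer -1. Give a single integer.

Step 1: cell (2,0)='T' (+6 fires, +2 burnt)
Step 2: cell (2,0)='T' (+10 fires, +6 burnt)
Step 3: cell (2,0)='F' (+9 fires, +10 burnt)
  -> target ignites at step 3
Step 4: cell (2,0)='.' (+4 fires, +9 burnt)
Step 5: cell (2,0)='.' (+2 fires, +4 burnt)
Step 6: cell (2,0)='.' (+1 fires, +2 burnt)
Step 7: cell (2,0)='.' (+0 fires, +1 burnt)
  fire out at step 7

3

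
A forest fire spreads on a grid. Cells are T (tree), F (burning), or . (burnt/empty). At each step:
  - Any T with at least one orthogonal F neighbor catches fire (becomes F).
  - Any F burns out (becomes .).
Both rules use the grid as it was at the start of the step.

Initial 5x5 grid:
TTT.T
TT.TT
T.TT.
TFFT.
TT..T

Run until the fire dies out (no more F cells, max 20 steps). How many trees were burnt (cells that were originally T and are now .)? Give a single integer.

Answer: 15

Derivation:
Step 1: +4 fires, +2 burnt (F count now 4)
Step 2: +3 fires, +4 burnt (F count now 3)
Step 3: +2 fires, +3 burnt (F count now 2)
Step 4: +3 fires, +2 burnt (F count now 3)
Step 5: +2 fires, +3 burnt (F count now 2)
Step 6: +1 fires, +2 burnt (F count now 1)
Step 7: +0 fires, +1 burnt (F count now 0)
Fire out after step 7
Initially T: 16, now '.': 24
Total burnt (originally-T cells now '.'): 15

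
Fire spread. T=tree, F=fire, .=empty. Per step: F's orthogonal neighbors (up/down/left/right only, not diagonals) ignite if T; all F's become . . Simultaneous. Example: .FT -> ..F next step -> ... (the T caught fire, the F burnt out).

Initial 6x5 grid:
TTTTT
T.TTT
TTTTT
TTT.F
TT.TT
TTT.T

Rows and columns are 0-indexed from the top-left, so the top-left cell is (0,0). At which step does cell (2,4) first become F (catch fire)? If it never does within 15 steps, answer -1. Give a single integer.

Step 1: cell (2,4)='F' (+2 fires, +1 burnt)
  -> target ignites at step 1
Step 2: cell (2,4)='.' (+4 fires, +2 burnt)
Step 3: cell (2,4)='.' (+3 fires, +4 burnt)
Step 4: cell (2,4)='.' (+4 fires, +3 burnt)
Step 5: cell (2,4)='.' (+3 fires, +4 burnt)
Step 6: cell (2,4)='.' (+4 fires, +3 burnt)
Step 7: cell (2,4)='.' (+3 fires, +4 burnt)
Step 8: cell (2,4)='.' (+2 fires, +3 burnt)
Step 9: cell (2,4)='.' (+0 fires, +2 burnt)
  fire out at step 9

1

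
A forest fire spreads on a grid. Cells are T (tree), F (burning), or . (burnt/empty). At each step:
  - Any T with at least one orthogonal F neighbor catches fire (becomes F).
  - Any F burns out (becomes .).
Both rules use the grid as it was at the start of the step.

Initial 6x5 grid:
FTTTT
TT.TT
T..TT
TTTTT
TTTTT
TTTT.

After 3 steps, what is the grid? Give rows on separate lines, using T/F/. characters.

Step 1: 2 trees catch fire, 1 burn out
  .FTTT
  FT.TT
  T..TT
  TTTTT
  TTTTT
  TTTT.
Step 2: 3 trees catch fire, 2 burn out
  ..FTT
  .F.TT
  F..TT
  TTTTT
  TTTTT
  TTTT.
Step 3: 2 trees catch fire, 3 burn out
  ...FT
  ...TT
  ...TT
  FTTTT
  TTTTT
  TTTT.

...FT
...TT
...TT
FTTTT
TTTTT
TTTT.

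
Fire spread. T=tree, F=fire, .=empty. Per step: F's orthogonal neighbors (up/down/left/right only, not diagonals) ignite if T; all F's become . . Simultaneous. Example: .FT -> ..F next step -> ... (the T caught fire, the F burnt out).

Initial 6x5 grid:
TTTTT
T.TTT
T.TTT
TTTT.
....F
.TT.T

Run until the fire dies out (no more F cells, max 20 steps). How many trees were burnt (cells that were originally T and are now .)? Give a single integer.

Step 1: +1 fires, +1 burnt (F count now 1)
Step 2: +0 fires, +1 burnt (F count now 0)
Fire out after step 2
Initially T: 20, now '.': 11
Total burnt (originally-T cells now '.'): 1

Answer: 1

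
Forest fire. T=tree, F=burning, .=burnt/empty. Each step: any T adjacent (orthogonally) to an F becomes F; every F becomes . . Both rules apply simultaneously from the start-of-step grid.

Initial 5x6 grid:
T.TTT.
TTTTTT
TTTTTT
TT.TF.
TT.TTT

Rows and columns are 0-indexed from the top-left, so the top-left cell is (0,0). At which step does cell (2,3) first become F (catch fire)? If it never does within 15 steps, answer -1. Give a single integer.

Step 1: cell (2,3)='T' (+3 fires, +1 burnt)
Step 2: cell (2,3)='F' (+5 fires, +3 burnt)
  -> target ignites at step 2
Step 3: cell (2,3)='.' (+4 fires, +5 burnt)
Step 4: cell (2,3)='.' (+3 fires, +4 burnt)
Step 5: cell (2,3)='.' (+4 fires, +3 burnt)
Step 6: cell (2,3)='.' (+3 fires, +4 burnt)
Step 7: cell (2,3)='.' (+2 fires, +3 burnt)
Step 8: cell (2,3)='.' (+0 fires, +2 burnt)
  fire out at step 8

2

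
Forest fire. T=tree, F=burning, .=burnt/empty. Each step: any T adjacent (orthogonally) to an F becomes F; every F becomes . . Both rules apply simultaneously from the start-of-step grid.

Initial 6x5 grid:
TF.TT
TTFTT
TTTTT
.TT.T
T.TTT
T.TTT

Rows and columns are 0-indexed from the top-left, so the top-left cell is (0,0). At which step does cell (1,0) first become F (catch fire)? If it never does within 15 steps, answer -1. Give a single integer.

Step 1: cell (1,0)='T' (+4 fires, +2 burnt)
Step 2: cell (1,0)='F' (+6 fires, +4 burnt)
  -> target ignites at step 2
Step 3: cell (1,0)='.' (+5 fires, +6 burnt)
Step 4: cell (1,0)='.' (+3 fires, +5 burnt)
Step 5: cell (1,0)='.' (+2 fires, +3 burnt)
Step 6: cell (1,0)='.' (+1 fires, +2 burnt)
Step 7: cell (1,0)='.' (+0 fires, +1 burnt)
  fire out at step 7

2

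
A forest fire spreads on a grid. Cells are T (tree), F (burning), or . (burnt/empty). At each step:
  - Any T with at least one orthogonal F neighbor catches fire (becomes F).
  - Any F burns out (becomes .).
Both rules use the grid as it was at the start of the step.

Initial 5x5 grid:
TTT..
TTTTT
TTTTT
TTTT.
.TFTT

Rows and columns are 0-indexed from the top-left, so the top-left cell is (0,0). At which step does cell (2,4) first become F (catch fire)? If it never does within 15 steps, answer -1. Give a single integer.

Step 1: cell (2,4)='T' (+3 fires, +1 burnt)
Step 2: cell (2,4)='T' (+4 fires, +3 burnt)
Step 3: cell (2,4)='T' (+4 fires, +4 burnt)
Step 4: cell (2,4)='F' (+5 fires, +4 burnt)
  -> target ignites at step 4
Step 5: cell (2,4)='.' (+3 fires, +5 burnt)
Step 6: cell (2,4)='.' (+1 fires, +3 burnt)
Step 7: cell (2,4)='.' (+0 fires, +1 burnt)
  fire out at step 7

4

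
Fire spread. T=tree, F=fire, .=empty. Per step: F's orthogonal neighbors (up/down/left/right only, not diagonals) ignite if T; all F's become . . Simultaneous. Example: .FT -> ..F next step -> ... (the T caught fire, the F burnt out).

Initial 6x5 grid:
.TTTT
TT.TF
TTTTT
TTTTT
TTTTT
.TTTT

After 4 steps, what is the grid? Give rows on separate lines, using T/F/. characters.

Step 1: 3 trees catch fire, 1 burn out
  .TTTF
  TT.F.
  TTTTF
  TTTTT
  TTTTT
  .TTTT
Step 2: 3 trees catch fire, 3 burn out
  .TTF.
  TT...
  TTTF.
  TTTTF
  TTTTT
  .TTTT
Step 3: 4 trees catch fire, 3 burn out
  .TF..
  TT...
  TTF..
  TTTF.
  TTTTF
  .TTTT
Step 4: 5 trees catch fire, 4 burn out
  .F...
  TT...
  TF...
  TTF..
  TTTF.
  .TTTF

.F...
TT...
TF...
TTF..
TTTF.
.TTTF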